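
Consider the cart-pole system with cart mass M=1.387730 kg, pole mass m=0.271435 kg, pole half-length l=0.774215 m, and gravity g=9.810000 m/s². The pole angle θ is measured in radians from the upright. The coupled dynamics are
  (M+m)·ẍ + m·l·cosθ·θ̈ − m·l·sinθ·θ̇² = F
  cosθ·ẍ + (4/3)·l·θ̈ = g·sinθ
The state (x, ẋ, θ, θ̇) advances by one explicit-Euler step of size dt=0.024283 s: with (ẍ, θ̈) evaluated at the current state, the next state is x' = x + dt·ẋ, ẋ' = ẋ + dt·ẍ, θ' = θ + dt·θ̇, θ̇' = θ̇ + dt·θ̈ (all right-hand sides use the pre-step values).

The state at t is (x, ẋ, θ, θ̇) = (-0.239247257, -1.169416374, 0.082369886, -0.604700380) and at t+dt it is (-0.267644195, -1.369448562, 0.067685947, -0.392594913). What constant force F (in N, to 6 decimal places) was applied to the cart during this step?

ẍ = (ẋ'−ẋ)/dt = (-1.369448562−-1.169416374)/0.024283 = -8.237540
θ̈ = (θ̇'−θ̇)/dt = (-0.392594913−-0.604700380)/0.024283 = 8.734731
sinθ=0.082277, cosθ=0.996610
F = (M+m)·ẍ + m·l·cosθ·θ̈ − m·l·sinθ·θ̇² = -13.667438 + 1.829372 − 0.006322 = -11.844389

F = -11.844389 N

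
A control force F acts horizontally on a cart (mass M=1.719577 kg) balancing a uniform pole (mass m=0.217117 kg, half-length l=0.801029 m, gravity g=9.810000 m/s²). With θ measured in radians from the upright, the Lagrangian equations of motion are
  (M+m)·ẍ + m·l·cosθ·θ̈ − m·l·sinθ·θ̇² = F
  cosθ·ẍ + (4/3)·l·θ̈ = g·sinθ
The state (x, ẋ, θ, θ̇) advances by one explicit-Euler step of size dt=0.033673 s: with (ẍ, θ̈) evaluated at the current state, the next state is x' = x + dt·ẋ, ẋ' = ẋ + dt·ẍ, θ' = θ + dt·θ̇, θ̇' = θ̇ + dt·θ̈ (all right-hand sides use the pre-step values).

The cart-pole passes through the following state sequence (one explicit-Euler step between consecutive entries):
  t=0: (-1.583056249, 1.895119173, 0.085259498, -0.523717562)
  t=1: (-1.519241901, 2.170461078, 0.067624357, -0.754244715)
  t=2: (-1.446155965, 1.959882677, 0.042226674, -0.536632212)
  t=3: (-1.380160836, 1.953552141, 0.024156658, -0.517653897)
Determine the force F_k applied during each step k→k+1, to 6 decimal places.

step 0→1:
  ẍ = (ẋ'−ẋ)/dt = (2.170461078−1.895119173)/0.033673 = 8.176934
  θ̈ = (θ̇'−θ̇)/dt = (-0.754244715−-0.523717562)/0.033673 = -6.846053
  sinθ=0.085156, cosθ=0.996368
  F = (M+m)·ẍ + m·l·cosθ·θ̈ − m·l·sinθ·θ̇² = 15.836219 + -1.186320 − 0.004062 = 14.645837
step 1→2:
  ẍ = (ẋ'−ẋ)/dt = (1.959882677−2.170461078)/0.033673 = -6.253628
  θ̈ = (θ̇'−θ̇)/dt = (-0.536632212−-0.754244715)/0.033673 = 6.462522
  sinθ=0.067573, cosθ=0.997714
  F = (M+m)·ẍ + m·l·cosθ·θ̈ − m·l·sinθ·θ̇² = -12.111363 + 1.121374 − 0.006686 = -10.996675
step 2→3:
  ẍ = (ẋ'−ẋ)/dt = (1.953552141−1.959882677)/0.033673 = -0.188000
  θ̈ = (θ̇'−θ̇)/dt = (-0.517653897−-0.536632212)/0.033673 = 0.563606
  sinθ=0.042214, cosθ=0.999109
  F = (M+m)·ẍ + m·l·cosθ·θ̈ − m·l·sinθ·θ̇² = -0.364099 + 0.097933 − 0.002114 = -0.268280

F_0 = 14.645837 N
F_1 = -10.996675 N
F_2 = -0.268280 N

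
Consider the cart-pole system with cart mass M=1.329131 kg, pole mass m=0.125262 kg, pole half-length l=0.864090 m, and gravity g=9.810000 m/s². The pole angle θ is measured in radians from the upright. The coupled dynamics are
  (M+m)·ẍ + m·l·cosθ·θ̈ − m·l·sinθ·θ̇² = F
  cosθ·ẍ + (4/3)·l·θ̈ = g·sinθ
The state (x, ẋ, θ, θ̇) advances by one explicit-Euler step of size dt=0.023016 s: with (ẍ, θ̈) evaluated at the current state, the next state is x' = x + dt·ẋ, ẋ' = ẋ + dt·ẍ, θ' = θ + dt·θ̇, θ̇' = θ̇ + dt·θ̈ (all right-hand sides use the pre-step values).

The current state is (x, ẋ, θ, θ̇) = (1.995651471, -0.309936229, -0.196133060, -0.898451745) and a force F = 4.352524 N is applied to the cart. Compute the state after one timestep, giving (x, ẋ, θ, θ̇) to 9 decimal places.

(1.988517979, -0.233807790, -0.216811825, -1.001452974)

sinθ=-0.194877996, cosθ=0.980827491
temp = (F + m·l·θ̇²·sinθ)/(M+m) = (4.352524 + -0.017026706)/1.454393 = 2.980966832
θ̈ = (g·sinθ − cosθ·temp)/(l·(4/3 − m·cos²θ/(M+m))) = -4.475201134
ẍ = temp − m·l·θ̈·cosθ/(M+m) = 3.307631177
Euler: x'=1.995651471+0.023016·-0.309936229=1.988517979, ẋ'=-0.309936229+0.023016·3.307631177=-0.233807790
       θ'=-0.196133060+0.023016·-0.898451745=-0.216811825, θ̇'=-0.898451745+0.023016·-4.475201134=-1.001452974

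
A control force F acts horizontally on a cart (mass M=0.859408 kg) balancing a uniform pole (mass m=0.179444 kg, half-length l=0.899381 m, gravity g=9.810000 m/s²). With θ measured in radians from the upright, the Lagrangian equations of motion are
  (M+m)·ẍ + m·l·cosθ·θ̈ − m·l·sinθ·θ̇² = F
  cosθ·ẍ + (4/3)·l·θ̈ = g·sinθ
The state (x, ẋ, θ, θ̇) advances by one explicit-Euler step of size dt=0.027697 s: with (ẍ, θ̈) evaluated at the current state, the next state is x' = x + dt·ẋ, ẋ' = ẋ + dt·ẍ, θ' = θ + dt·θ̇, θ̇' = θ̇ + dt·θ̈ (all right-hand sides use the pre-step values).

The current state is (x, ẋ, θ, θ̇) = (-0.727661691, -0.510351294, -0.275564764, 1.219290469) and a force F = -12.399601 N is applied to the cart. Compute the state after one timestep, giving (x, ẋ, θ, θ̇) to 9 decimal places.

sinθ=-0.272090437, cosθ=0.962271684
temp = (F + m·l·θ̇²·sinθ)/(M+m) = (-12.399601 + -0.065283027)/1.038852 = -11.998710141
θ̈ = (g·sinθ − cosθ·temp)/(l·(4/3 − m·cos²θ/(M+m))) = 8.411463027
ẍ = temp − m·l·θ̈·cosθ/(M+m) = -13.256152878
Euler: x'=-0.727661691+0.027697·-0.510351294=-0.741796891, ẋ'=-0.510351294+0.027697·-13.256152878=-0.877506960
       θ'=-0.275564764+0.027697·1.219290469=-0.241794076, θ̇'=1.219290469+0.027697·8.411463027=1.452262760

(-0.741796891, -0.877506960, -0.241794076, 1.452262760)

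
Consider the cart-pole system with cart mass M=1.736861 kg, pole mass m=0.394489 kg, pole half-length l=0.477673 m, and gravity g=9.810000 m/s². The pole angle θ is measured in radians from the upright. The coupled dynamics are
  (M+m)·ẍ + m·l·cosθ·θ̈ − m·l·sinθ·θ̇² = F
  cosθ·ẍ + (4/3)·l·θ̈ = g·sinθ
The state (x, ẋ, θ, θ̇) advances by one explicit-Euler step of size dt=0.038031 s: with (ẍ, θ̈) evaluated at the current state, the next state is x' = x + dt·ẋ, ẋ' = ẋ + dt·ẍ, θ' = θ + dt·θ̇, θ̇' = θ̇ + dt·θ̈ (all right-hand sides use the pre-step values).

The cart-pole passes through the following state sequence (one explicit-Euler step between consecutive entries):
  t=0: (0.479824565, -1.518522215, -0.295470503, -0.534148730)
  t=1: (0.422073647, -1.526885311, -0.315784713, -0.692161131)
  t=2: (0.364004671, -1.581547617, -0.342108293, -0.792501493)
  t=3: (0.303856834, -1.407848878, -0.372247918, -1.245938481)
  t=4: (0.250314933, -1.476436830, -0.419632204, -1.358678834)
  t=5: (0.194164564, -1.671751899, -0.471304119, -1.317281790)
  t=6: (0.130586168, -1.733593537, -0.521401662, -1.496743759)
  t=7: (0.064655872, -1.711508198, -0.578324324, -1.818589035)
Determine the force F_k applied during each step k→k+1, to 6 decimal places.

F_0 = -1.202028 N
F_1 = -3.507957 N
F_2 = 7.657703 N
F_3 = -4.257793 N
F_4 = -10.616889 N
F_5 = -4.109549 N
F_6 = 0.065198 N

step 0→1:
  ẍ = (ẋ'−ẋ)/dt = (-1.526885311−-1.518522215)/0.038031 = -0.219902
  θ̈ = (θ̇'−θ̇)/dt = (-0.692161131−-0.534148730)/0.038031 = -4.154832
  sinθ=-0.291190, cosθ=0.956665
  F = (M+m)·ẍ + m·l·cosθ·θ̈ − m·l·sinθ·θ̇² = -0.468688 + -0.748995 − -0.015655 = -1.202028
step 1→2:
  ẍ = (ẋ'−ẋ)/dt = (-1.581547617−-1.526885311)/0.038031 = -1.437309
  θ̈ = (θ̇'−θ̇)/dt = (-0.792501493−-0.692161131)/0.038031 = -2.638383
  sinθ=-0.310562, cosθ=0.950553
  F = (M+m)·ẍ + m·l·cosθ·θ̈ − m·l·sinθ·θ̇² = -3.063409 + -0.472585 − -0.028037 = -3.507957
step 2→3:
  ẍ = (ẋ'−ẋ)/dt = (-1.407848878−-1.581547617)/0.038031 = 4.567294
  θ̈ = (θ̇'−θ̇)/dt = (-1.245938481−-0.792501493)/0.038031 = -11.922826
  sinθ=-0.335474, cosθ=0.942049
  F = (M+m)·ẍ + m·l·cosθ·θ̈ − m·l·sinθ·θ̇² = 9.734501 + -2.116501 − -0.039703 = 7.657703
step 3→4:
  ẍ = (ẋ'−ẋ)/dt = (-1.476436830−-1.407848878)/0.038031 = -1.803475
  θ̈ = (θ̇'−θ̇)/dt = (-1.358678834−-1.245938481)/0.038031 = -2.964433
  sinθ=-0.363710, cosθ=0.931512
  F = (M+m)·ẍ + m·l·cosθ·θ̈ − m·l·sinθ·θ̇² = -3.843836 + -0.520350 − -0.106393 = -4.257793
step 4→5:
  ẍ = (ẋ'−ẋ)/dt = (-1.671751899−-1.476436830)/0.038031 = -5.135681
  θ̈ = (θ̇'−θ̇)/dt = (-1.317281790−-1.358678834)/0.038031 = 1.088508
  sinθ=-0.407425, cosθ=0.913239
  F = (M+m)·ẍ + m·l·cosθ·θ̈ − m·l·sinθ·θ̇² = -10.945933 + 0.187319 − -0.141725 = -10.616889
step 5→6:
  ẍ = (ẋ'−ẋ)/dt = (-1.733593537−-1.671751899)/0.038031 = -1.626085
  θ̈ = (θ̇'−θ̇)/dt = (-1.496743759−-1.317281790)/0.038031 = -4.718834
  sinθ=-0.454049, cosθ=0.890977
  F = (M+m)·ẍ + m·l·cosθ·θ̈ − m·l·sinθ·θ̇² = -3.465756 + -0.792258 − -0.148465 = -4.109549
step 6→7:
  ẍ = (ẋ'−ẋ)/dt = (-1.711508198−-1.733593537)/0.038031 = 0.580719
  θ̈ = (θ̇'−θ̇)/dt = (-1.818589035−-1.496743759)/0.038031 = -8.462709
  sinθ=-0.498096, cosθ=0.867122
  F = (M+m)·ẍ + m·l·cosθ·θ̈ − m·l·sinθ·θ̇² = 1.237716 + -1.382786 − -0.210268 = 0.065198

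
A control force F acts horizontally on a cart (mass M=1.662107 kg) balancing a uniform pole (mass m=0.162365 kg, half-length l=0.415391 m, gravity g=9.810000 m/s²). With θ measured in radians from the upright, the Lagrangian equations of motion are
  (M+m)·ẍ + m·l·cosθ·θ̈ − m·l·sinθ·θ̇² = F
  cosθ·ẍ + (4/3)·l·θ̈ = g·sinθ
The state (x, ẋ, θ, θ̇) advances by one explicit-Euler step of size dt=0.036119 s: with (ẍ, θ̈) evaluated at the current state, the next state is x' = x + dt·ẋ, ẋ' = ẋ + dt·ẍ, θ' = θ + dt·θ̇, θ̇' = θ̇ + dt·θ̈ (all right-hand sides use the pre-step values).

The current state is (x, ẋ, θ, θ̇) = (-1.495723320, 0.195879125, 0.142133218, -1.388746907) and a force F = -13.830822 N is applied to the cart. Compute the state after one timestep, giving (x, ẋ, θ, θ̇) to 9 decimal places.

(-1.488648362, -0.100248980, 0.091973068, -0.768847343)

sinθ=0.141655142, cosθ=0.989916068
temp = (F + m·l·θ̇²·sinθ)/(M+m) = (-13.830822 + 0.018425872)/1.824472 = -7.570626531
θ̈ = (g·sinθ − cosθ·temp)/(l·(4/3 − m·cos²θ/(M+m))) = 17.162700074
ẍ = temp − m·l·θ̈·cosθ/(M+m) = -8.198679515
Euler: x'=-1.495723320+0.036119·0.195879125=-1.488648362, ẋ'=0.195879125+0.036119·-8.198679515=-0.100248980
       θ'=0.142133218+0.036119·-1.388746907=0.091973068, θ̇'=-1.388746907+0.036119·17.162700074=-0.768847343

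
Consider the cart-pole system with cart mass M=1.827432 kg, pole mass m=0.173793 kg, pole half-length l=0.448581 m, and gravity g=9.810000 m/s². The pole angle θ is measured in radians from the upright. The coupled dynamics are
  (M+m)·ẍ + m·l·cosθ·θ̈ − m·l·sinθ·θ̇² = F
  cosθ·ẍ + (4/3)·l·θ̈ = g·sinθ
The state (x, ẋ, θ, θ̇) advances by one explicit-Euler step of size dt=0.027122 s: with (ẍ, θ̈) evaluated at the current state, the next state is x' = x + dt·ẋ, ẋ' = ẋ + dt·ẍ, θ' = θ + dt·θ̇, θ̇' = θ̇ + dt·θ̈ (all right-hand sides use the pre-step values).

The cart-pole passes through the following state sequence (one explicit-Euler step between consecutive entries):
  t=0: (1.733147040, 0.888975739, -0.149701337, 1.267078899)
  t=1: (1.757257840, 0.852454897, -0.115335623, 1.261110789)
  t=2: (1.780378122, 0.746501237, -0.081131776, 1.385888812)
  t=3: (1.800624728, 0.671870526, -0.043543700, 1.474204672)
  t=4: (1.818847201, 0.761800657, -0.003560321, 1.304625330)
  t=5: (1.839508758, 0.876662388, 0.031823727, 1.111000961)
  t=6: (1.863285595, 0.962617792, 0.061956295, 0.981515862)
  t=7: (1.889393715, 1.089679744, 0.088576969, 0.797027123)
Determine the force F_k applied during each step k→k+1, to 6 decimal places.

F_0 = -2.693024 N
F_1 = -7.447350 N
F_2 = -5.241547 N
F_3 = 6.155982 N
F_4 = 7.919109 N
F_5 = 5.967240 N
F_6 = 8.841466 N

step 0→1:
  ẍ = (ẋ'−ẋ)/dt = (0.852454897−0.888975739)/0.027122 = -1.346539
  θ̈ = (θ̇'−θ̇)/dt = (1.261110789−1.267078899)/0.027122 = -0.220047
  sinθ=-0.149143, cosθ=0.988816
  F = (M+m)·ẍ + m·l·cosθ·θ̈ − m·l·sinθ·θ̇² = -2.694728 + -0.016963 − -0.018667 = -2.693024
step 1→2:
  ẍ = (ẋ'−ẋ)/dt = (0.746501237−0.852454897)/0.027122 = -3.906558
  θ̈ = (θ̇'−θ̇)/dt = (1.385888812−1.261110789)/0.027122 = 4.600620
  sinθ=-0.115080, cosθ=0.993356
  F = (M+m)·ẍ + m·l·cosθ·θ̈ − m·l·sinθ·θ̇² = -7.817901 + 0.356283 − -0.014269 = -7.447350
step 2→3:
  ẍ = (ẋ'−ẋ)/dt = (0.671870526−0.746501237)/0.027122 = -2.751667
  θ̈ = (θ̇'−θ̇)/dt = (1.474204672−1.385888812)/0.027122 = 3.256244
  sinθ=-0.081043, cosθ=0.996711
  F = (M+m)·ẍ + m·l·cosθ·θ̈ − m·l·sinθ·θ̇² = -5.506705 + 0.253023 − -0.012135 = -5.241547
step 3→4:
  ẍ = (ẋ'−ẋ)/dt = (0.761800657−0.671870526)/0.027122 = 3.315763
  θ̈ = (θ̇'−θ̇)/dt = (1.304625330−1.474204672)/0.027122 = -6.252465
  sinθ=-0.043530, cosθ=0.999052
  F = (M+m)·ẍ + m·l·cosθ·θ̈ − m·l·sinθ·θ̇² = 6.635588 + -0.486982 − -0.007375 = 6.155982
step 4→5:
  ẍ = (ẋ'−ẋ)/dt = (0.876662388−0.761800657)/0.027122 = 4.235002
  θ̈ = (θ̇'−θ̇)/dt = (1.111000961−1.304625330)/0.027122 = -7.139015
  sinθ=-0.003560, cosθ=0.999994
  F = (M+m)·ẍ + m·l·cosθ·θ̈ − m·l·sinθ·θ̇² = 8.475192 + -0.556556 − -0.000472 = 7.919109
step 5→6:
  ẍ = (ẋ'−ẋ)/dt = (0.962617792−0.876662388)/0.027122 = 3.169213
  θ̈ = (θ̇'−θ̇)/dt = (0.981515862−1.111000961)/0.027122 = -4.774172
  sinθ=0.031818, cosθ=0.999494
  F = (M+m)·ẍ + m·l·cosθ·θ̈ − m·l·sinθ·θ̇² = 6.342309 + -0.372007 − 0.003062 = 5.967240
step 6→7:
  ẍ = (ẋ'−ẋ)/dt = (1.089679744−0.962617792)/0.027122 = 4.684830
  θ̈ = (θ̇'−θ̇)/dt = (0.797027123−0.981515862)/0.027122 = -6.802180
  sinθ=0.061917, cosθ=0.998081
  F = (M+m)·ẍ + m·l·cosθ·θ̈ − m·l·sinθ·θ̇² = 9.375398 + -0.529282 − 0.004650 = 8.841466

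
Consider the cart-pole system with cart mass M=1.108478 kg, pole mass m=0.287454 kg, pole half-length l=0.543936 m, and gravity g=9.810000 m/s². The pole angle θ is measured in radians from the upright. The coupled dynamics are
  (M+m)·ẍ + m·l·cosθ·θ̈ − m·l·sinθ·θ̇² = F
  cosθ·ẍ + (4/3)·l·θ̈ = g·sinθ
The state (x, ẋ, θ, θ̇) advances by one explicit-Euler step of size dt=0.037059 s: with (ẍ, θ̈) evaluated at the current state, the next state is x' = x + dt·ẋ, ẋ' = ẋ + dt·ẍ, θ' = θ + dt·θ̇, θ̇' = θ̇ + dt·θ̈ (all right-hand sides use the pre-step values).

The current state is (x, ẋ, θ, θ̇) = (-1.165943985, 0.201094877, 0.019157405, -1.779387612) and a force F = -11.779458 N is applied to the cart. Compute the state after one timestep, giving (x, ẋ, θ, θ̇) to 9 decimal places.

sinθ=0.019156233, cosθ=0.999816503
temp = (F + m·l·θ̇²·sinθ)/(M+m) = (-11.779458 + 0.009483473)/1.395932 = -8.431624554
θ̈ = (g·sinθ − cosθ·temp)/(l·(4/3 − m·cos²θ/(M+m))) = 14.052300525
ẍ = temp − m·l·θ̈·cosθ/(M+m) = -10.005316153
Euler: x'=-1.165943985+0.037059·0.201094877=-1.158491610, ẋ'=0.201094877+0.037059·-10.005316153=-0.169692134
       θ'=0.019157405+0.037059·-1.779387612=-0.046784921, θ̇'=-1.779387612+0.037059·14.052300525=-1.258623407

(-1.158491610, -0.169692134, -0.046784921, -1.258623407)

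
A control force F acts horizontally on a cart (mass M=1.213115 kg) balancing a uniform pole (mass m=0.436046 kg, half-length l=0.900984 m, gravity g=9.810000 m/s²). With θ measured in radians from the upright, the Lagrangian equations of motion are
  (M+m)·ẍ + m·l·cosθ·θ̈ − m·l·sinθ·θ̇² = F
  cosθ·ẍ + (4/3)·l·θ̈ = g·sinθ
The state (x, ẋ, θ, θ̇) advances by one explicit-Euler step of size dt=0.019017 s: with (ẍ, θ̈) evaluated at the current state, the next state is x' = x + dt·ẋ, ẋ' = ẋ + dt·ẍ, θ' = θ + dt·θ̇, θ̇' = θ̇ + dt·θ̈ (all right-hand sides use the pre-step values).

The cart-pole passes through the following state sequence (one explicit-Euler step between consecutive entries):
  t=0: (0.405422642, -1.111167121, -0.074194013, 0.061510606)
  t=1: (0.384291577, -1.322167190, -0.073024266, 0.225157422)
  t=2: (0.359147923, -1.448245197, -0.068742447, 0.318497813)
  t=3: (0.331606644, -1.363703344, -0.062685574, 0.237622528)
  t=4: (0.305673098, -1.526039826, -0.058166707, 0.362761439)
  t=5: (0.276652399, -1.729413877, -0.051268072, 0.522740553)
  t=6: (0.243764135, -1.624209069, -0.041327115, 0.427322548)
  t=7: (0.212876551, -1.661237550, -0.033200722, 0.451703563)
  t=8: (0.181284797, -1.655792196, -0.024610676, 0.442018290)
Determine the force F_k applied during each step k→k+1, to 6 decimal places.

F_0 = -14.926427 N
F_1 = -9.008905 N
F_2 = 5.667388 N
F_3 = -11.496332 N
F_4 = -14.334260 N
F_5 = 7.160258 N
F_6 = -2.704904 N
F_7 = 0.274907 N

step 0→1:
  ẍ = (ẋ'−ẋ)/dt = (-1.322167190−-1.111167121)/0.019017 = -11.095339
  θ̈ = (θ̇'−θ̇)/dt = (0.225157422−0.061510606)/0.019017 = 8.605291
  sinθ=-0.074126, cosθ=0.997249
  F = (M+m)·ẍ + m·l·cosθ·θ̈ − m·l·sinθ·θ̇² = -18.298001 + 3.371464 − -0.000110 = -14.926427
step 1→2:
  ẍ = (ẋ'−ẋ)/dt = (-1.448245197−-1.322167190)/0.019017 = -6.629753
  θ̈ = (θ̇'−θ̇)/dt = (0.318497813−0.225157422)/0.019017 = 4.908261
  sinθ=-0.072959, cosθ=0.997335
  F = (M+m)·ẍ + m·l·cosθ·θ̈ − m·l·sinθ·θ̇² = -10.933530 + 1.923172 − -0.001453 = -9.008905
step 2→3:
  ẍ = (ẋ'−ẋ)/dt = (-1.363703344−-1.448245197)/0.019017 = 4.445594
  θ̈ = (θ̇'−θ̇)/dt = (0.237622528−0.318497813)/0.019017 = -4.252789
  sinθ=-0.068688, cosθ=0.997638
  F = (M+m)·ẍ + m·l·cosθ·θ̈ − m·l·sinθ·θ̇² = 7.331500 + -1.666849 − -0.002737 = 5.667388
step 3→4:
  ẍ = (ẋ'−ẋ)/dt = (-1.526039826−-1.363703344)/0.019017 = -8.536388
  θ̈ = (θ̇'−θ̇)/dt = (0.362761439−0.237622528)/0.019017 = 6.580371
  sinθ=-0.062645, cosθ=0.998036
  F = (M+m)·ẍ + m·l·cosθ·θ̈ − m·l·sinθ·θ̇² = -14.077877 + 2.580156 − -0.001390 = -11.496332
step 4→5:
  ẍ = (ẋ'−ẋ)/dt = (-1.729413877−-1.526039826)/0.019017 = -10.694329
  θ̈ = (θ̇'−θ̇)/dt = (0.522740553−0.362761439)/0.019017 = 8.412426
  sinθ=-0.058134, cosθ=0.998309
  F = (M+m)·ẍ + m·l·cosθ·θ̈ − m·l·sinθ·θ̇² = -17.636670 + 3.299405 − -0.003006 = -14.334260
step 5→6:
  ẍ = (ẋ'−ẋ)/dt = (-1.624209069−-1.729413877)/0.019017 = 5.532145
  θ̈ = (θ̇'−θ̇)/dt = (0.427322548−0.522740553)/0.019017 = -5.017511
  sinθ=-0.051246, cosθ=0.998686
  F = (M+m)·ẍ + m·l·cosθ·θ̈ − m·l·sinθ·θ̇² = 9.123398 + -1.968642 − -0.005501 = 7.160258
step 6→7:
  ẍ = (ẋ'−ẋ)/dt = (-1.661237550−-1.624209069)/0.019017 = -1.947125
  θ̈ = (θ̇'−θ̇)/dt = (0.451703563−0.427322548)/0.019017 = 1.282064
  sinθ=-0.041315, cosθ=0.999146
  F = (M+m)·ẍ + m·l·cosθ·θ̈ − m·l·sinθ·θ̇² = -3.211123 + 0.503255 − -0.002964 = -2.704904
step 7→8:
  ẍ = (ẋ'−ẋ)/dt = (-1.655792196−-1.661237550)/0.019017 = 0.286341
  θ̈ = (θ̇'−θ̇)/dt = (0.442018290−0.451703563)/0.019017 = -0.509296
  sinθ=-0.033195, cosθ=0.999449
  F = (M+m)·ẍ + m·l·cosθ·θ̈ − m·l·sinθ·θ̇² = 0.472223 + -0.199977 − -0.002661 = 0.274907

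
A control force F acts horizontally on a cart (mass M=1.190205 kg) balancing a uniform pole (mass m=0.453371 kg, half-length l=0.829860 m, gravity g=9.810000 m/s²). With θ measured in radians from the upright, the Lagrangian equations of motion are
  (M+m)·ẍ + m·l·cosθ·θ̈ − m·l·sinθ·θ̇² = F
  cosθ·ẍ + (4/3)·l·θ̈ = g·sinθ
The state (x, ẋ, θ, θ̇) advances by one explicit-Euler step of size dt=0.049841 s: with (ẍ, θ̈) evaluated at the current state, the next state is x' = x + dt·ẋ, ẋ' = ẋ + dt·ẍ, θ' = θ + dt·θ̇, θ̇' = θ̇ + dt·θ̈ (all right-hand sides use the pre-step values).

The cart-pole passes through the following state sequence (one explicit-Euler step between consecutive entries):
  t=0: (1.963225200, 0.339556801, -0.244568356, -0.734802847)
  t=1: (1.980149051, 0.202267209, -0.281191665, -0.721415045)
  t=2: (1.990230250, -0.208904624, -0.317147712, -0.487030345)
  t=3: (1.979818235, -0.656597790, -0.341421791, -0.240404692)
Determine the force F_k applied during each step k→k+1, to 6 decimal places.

step 0→1:
  ẍ = (ẋ'−ẋ)/dt = (0.202267209−0.339556801)/0.049841 = -2.754551
  θ̈ = (θ̇'−θ̇)/dt = (-0.721415045−-0.734802847)/0.049841 = 0.268610
  sinθ=-0.242138, cosθ=0.970242
  F = (M+m)·ẍ + m·l·cosθ·θ̈ − m·l·sinθ·θ̇² = -4.527314 + 0.098053 − -0.049188 = -4.380073
step 1→2:
  ẍ = (ẋ'−ẋ)/dt = (-0.208904624−0.202267209)/0.049841 = -8.249671
  θ̈ = (θ̇'−θ̇)/dt = (-0.487030345−-0.721415045)/0.049841 = 4.702648
  sinθ=-0.277501, cosθ=0.960725
  F = (M+m)·ẍ + m·l·cosθ·θ̈ − m·l·sinθ·θ̇² = -13.558961 + 1.699810 − -0.054337 = -11.804814
step 2→3:
  ẍ = (ẋ'−ẋ)/dt = (-0.656597790−-0.208904624)/0.049841 = -8.982427
  θ̈ = (θ̇'−θ̇)/dt = (-0.240404692−-0.487030345)/0.049841 = 4.948248
  sinθ=-0.311858, cosθ=0.950129
  F = (M+m)·ẍ + m·l·cosθ·θ̈ − m·l·sinθ·θ̇² = -14.763302 + 1.768856 − -0.027831 = -12.966615

F_0 = -4.380073 N
F_1 = -11.804814 N
F_2 = -12.966615 N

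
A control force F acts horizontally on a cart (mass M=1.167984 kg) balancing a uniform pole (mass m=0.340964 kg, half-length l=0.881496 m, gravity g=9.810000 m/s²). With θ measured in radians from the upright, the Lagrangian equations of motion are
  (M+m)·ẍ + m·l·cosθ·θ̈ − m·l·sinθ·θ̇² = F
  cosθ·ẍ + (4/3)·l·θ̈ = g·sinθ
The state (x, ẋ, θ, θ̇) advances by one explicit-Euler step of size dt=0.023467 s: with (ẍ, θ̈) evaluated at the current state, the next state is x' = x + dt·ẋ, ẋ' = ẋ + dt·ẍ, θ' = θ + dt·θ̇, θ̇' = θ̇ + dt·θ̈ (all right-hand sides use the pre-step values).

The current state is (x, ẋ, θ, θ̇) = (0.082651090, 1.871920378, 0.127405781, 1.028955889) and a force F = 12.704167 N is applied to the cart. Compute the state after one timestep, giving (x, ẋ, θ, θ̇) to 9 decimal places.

sinθ=0.127061381, cosθ=0.991894856
temp = (F + m·l·θ̇²·sinθ)/(M+m) = (12.704167 + 0.040432999)/1.508948 = 8.446016695
θ̈ = (g·sinθ − cosθ·temp)/(l·(4/3 − m·cos²θ/(M+m))) = -7.281378370
ẍ = temp − m·l·θ̈·cosθ/(M+m) = 9.884596094
Euler: x'=0.082651090+0.023467·1.871920378=0.126579446, ẋ'=1.871920378+0.023467·9.884596094=2.103882195
       θ'=0.127405781+0.023467·1.028955889=0.151552289, θ̇'=1.028955889+0.023467·-7.281378370=0.858083783

(0.126579446, 2.103882195, 0.151552289, 0.858083783)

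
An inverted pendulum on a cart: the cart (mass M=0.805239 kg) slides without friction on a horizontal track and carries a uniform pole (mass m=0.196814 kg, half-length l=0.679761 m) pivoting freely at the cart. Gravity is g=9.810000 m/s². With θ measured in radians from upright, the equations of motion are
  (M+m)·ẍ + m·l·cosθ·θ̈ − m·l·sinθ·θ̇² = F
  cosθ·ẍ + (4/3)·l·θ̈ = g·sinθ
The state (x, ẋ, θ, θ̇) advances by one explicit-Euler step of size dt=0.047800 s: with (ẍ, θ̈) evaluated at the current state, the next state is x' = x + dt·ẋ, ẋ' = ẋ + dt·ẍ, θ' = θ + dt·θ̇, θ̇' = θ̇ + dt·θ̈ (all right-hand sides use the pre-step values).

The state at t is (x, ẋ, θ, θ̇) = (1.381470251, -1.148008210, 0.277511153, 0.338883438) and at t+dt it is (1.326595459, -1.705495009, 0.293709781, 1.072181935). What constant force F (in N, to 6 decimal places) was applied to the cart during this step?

ẍ = (ẋ'−ẋ)/dt = (-1.705495009−-1.148008210)/0.047800 = -11.662904
θ̈ = (θ̇'−θ̇)/dt = (1.072181935−0.338883438)/0.047800 = 15.340973
sinθ=0.273963, cosθ=0.961740
F = (M+m)·ẍ + m·l·cosθ·θ̈ − m·l·sinθ·θ̇² = -11.686848 + 1.973890 − 0.004209 = -9.717167

F = -9.717167 N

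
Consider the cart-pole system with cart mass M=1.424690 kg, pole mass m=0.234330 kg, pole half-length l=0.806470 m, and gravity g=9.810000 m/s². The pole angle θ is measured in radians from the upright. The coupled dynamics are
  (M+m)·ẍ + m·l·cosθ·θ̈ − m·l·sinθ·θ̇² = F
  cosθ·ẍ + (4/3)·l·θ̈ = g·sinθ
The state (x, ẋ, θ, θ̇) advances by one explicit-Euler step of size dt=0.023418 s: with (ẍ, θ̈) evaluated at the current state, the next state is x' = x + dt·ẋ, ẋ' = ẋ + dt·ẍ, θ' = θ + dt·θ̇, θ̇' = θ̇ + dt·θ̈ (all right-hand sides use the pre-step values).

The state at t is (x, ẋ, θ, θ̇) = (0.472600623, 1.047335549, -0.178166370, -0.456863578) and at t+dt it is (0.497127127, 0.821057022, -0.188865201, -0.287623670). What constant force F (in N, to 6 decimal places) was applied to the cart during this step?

F = -14.679315 N

ẍ = (ẋ'−ẋ)/dt = (0.821057022−1.047335549)/0.023418 = -9.662590
θ̈ = (θ̇'−θ̇)/dt = (-0.287623670−-0.456863578)/0.023418 = 7.226916
sinθ=-0.177225, cosθ=0.984170
F = (M+m)·ẍ + m·l·cosθ·θ̈ − m·l·sinθ·θ̇² = -16.030430 + 1.344124 − -0.006991 = -14.679315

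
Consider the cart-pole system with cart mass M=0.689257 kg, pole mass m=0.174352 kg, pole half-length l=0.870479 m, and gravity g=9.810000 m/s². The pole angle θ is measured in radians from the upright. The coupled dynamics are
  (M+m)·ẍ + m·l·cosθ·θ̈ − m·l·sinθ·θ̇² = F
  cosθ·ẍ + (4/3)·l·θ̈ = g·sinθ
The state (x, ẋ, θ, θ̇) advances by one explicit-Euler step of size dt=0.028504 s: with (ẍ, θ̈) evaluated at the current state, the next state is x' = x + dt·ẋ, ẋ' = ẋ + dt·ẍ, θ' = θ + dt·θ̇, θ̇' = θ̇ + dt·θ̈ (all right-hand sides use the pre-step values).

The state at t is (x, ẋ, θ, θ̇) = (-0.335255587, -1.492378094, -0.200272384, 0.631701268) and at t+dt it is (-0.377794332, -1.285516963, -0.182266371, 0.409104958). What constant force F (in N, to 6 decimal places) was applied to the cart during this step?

F = 5.117963 N

ẍ = (ẋ'−ẋ)/dt = (-1.285516963−-1.492378094)/0.028504 = 7.257267
θ̈ = (θ̇'−θ̇)/dt = (0.409104958−0.631701268)/0.028504 = -7.809301
sinθ=-0.198936, cosθ=0.980012
F = (M+m)·ẍ + m·l·cosθ·θ̈ − m·l·sinθ·θ̇² = 6.267441 + -1.161526 − -0.012048 = 5.117963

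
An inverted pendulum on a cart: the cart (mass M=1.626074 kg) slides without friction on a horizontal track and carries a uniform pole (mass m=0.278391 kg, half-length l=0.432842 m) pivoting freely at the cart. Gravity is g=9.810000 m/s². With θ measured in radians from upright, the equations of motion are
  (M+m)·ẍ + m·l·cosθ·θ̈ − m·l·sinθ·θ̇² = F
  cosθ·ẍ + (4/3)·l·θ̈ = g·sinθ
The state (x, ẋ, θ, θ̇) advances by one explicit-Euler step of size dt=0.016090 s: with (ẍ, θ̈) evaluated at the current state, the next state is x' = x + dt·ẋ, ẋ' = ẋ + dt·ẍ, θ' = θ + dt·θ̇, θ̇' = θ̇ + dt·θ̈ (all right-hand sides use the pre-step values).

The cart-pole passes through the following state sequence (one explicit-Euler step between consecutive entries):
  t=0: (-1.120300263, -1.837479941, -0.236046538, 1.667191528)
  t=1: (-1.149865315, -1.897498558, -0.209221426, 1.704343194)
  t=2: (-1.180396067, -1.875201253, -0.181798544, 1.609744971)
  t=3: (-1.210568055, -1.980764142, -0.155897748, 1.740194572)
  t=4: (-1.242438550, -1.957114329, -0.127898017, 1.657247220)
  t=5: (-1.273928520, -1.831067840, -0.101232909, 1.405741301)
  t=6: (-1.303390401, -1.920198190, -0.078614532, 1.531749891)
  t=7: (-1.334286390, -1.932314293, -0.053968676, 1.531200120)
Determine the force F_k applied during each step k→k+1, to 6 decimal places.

step 0→1:
  ẍ = (ẋ'−ẋ)/dt = (-1.897498558−-1.837479941)/0.016090 = -3.730181
  θ̈ = (θ̇'−θ̇)/dt = (1.704343194−1.667191528)/0.016090 = 2.308991
  sinθ=-0.233861, cosθ=0.972270
  F = (M+m)·ẍ + m·l·cosθ·θ̈ − m·l·sinθ·θ̇² = -7.104000 + 0.270517 − -0.078327 = -6.755156
step 1→2:
  ẍ = (ẋ'−ẋ)/dt = (-1.875201253−-1.897498558)/0.016090 = 1.385787
  θ̈ = (θ̇'−θ̇)/dt = (1.609744971−1.704343194)/0.016090 = -5.879318
  sinθ=-0.207698, cosθ=0.978193
  F = (M+m)·ẍ + m·l·cosθ·θ̈ − m·l·sinθ·θ̇² = 2.639182 + -0.693004 − -0.072700 = 2.018877
step 2→3:
  ẍ = (ẋ'−ẋ)/dt = (-1.980764142−-1.875201253)/0.016090 = -6.560776
  θ̈ = (θ̇'−θ̇)/dt = (1.740194572−1.609744971)/0.016090 = 8.107495
  sinθ=-0.180799, cosθ=0.983520
  F = (M+m)·ẍ + m·l·cosθ·θ̈ − m·l·sinθ·θ̇² = -12.494769 + 0.960848 − -0.056454 = -11.477467
step 3→4:
  ẍ = (ẋ'−ẋ)/dt = (-1.957114329−-1.980764142)/0.016090 = 1.469845
  θ̈ = (θ̇'−θ̇)/dt = (1.657247220−1.740194572)/0.016090 = -5.155211
  sinθ=-0.155267, cosθ=0.987873
  F = (M+m)·ẍ + m·l·cosθ·θ̈ − m·l·sinθ·θ̇² = 2.799269 + -0.613666 − -0.056658 = 2.242261
step 4→5:
  ẍ = (ẋ'−ẋ)/dt = (-1.831067840−-1.957114329)/0.016090 = 7.833840
  θ̈ = (θ̇'−θ̇)/dt = (1.405741301−1.657247220)/0.016090 = -15.631194
  sinθ=-0.127550, cosθ=0.991832
  F = (M+m)·ẍ + m·l·cosθ·θ̈ − m·l·sinθ·θ̇² = 14.919275 + -1.868164 − -0.042212 = 13.093323
step 5→6:
  ẍ = (ẋ'−ẋ)/dt = (-1.920198190−-1.831067840)/0.016090 = -5.539487
  θ̈ = (θ̇'−θ̇)/dt = (1.531749891−1.405741301)/0.016090 = 7.831485
  sinθ=-0.101060, cosθ=0.994880
  F = (M+m)·ẍ + m·l·cosθ·θ̈ − m·l·sinθ·θ̇² = -10.549760 + 0.938857 − -0.024064 = -9.586838
step 6→7:
  ẍ = (ẋ'−ẋ)/dt = (-1.932314293−-1.920198190)/0.016090 = -0.753021
  θ̈ = (θ̇'−θ̇)/dt = (1.531200120−1.531749891)/0.016090 = -0.034168
  sinθ=-0.078534, cosθ=0.996911
  F = (M+m)·ẍ + m·l·cosθ·θ̈ − m·l·sinθ·θ̇² = -1.434102 + -0.004105 − -0.022203 = -1.416003

F_0 = -6.755156 N
F_1 = 2.018877 N
F_2 = -11.477467 N
F_3 = 2.242261 N
F_4 = 13.093323 N
F_5 = -9.586838 N
F_6 = -1.416003 N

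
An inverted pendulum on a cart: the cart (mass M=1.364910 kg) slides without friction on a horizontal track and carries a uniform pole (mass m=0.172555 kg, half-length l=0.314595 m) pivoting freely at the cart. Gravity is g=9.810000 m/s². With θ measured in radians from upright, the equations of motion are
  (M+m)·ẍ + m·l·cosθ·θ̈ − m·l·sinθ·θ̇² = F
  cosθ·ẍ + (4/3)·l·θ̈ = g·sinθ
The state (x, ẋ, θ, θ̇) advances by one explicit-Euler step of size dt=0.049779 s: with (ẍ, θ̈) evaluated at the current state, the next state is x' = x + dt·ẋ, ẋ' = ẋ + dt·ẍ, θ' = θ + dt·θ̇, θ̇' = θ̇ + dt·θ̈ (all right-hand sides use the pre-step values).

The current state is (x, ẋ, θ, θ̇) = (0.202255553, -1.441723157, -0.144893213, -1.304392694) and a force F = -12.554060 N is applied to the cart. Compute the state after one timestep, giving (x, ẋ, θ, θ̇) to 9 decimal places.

(0.130488016, -1.878770449, -0.209824577, -0.441476223)

sinθ=-0.144386763, cosθ=0.989521330
temp = (F + m·l·θ̇²·sinθ)/(M+m) = (-12.554060 + -0.013335935)/1.537465 = -8.174102132
θ̈ = (g·sinθ − cosθ·temp)/(l·(4/3 − m·cos²θ/(M+m))) = 17.334949893
ẍ = temp − m·l·θ̈·cosθ/(M+m) = -8.779752349
Euler: x'=0.202255553+0.049779·-1.441723157=0.130488016, ẋ'=-1.441723157+0.049779·-8.779752349=-1.878770449
       θ'=-0.144893213+0.049779·-1.304392694=-0.209824577, θ̇'=-1.304392694+0.049779·17.334949893=-0.441476223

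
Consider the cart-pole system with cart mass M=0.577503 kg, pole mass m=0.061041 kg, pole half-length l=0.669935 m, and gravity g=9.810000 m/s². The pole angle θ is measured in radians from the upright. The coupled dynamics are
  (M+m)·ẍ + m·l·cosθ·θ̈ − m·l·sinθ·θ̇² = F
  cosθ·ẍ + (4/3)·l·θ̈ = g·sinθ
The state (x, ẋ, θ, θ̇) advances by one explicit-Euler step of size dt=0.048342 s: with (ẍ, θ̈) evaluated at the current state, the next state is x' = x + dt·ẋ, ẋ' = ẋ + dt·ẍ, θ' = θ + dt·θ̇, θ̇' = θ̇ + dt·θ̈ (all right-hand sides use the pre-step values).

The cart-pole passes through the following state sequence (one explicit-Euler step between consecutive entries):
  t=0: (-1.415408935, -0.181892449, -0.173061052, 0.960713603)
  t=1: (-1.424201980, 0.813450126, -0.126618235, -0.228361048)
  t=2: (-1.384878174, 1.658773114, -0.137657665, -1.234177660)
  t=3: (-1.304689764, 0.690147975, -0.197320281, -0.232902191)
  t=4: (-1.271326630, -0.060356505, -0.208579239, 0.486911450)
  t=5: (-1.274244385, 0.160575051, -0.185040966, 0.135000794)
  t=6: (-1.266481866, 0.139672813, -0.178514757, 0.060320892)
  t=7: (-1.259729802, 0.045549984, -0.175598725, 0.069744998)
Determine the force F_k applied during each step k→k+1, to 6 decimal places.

F_0 = 12.163029 N
F_1 = 10.322015 N
F_2 = -11.946925 N
F_3 = -9.315804 N
F_4 = 2.629031 N
F_5 = -0.338053 N
F_6 = -1.235386 N

step 0→1:
  ẍ = (ẋ'−ẋ)/dt = (0.813450126−-0.181892449)/0.048342 = 20.589603
  θ̈ = (θ̇'−θ̇)/dt = (-0.228361048−0.960713603)/0.048342 = -24.597134
  sinθ=-0.172198, cosθ=0.985062
  F = (M+m)·ẍ + m·l·cosθ·θ̈ − m·l·sinθ·θ̇² = 13.147367 + -0.990838 − -0.006499 = 12.163029
step 1→2:
  ẍ = (ẋ'−ẋ)/dt = (1.658773114−0.813450126)/0.048342 = 17.486306
  θ̈ = (θ̇'−θ̇)/dt = (-1.234177660−-0.228361048)/0.048342 = -20.806268
  sinθ=-0.126280, cosθ=0.991995
  F = (M+m)·ẍ + m·l·cosθ·θ̈ − m·l·sinθ·θ̇² = 11.165776 + -0.844030 − -0.000269 = 10.322015
step 2→3:
  ẍ = (ẋ'−ẋ)/dt = (0.690147975−1.658773114)/0.048342 = -20.036927
  θ̈ = (θ̇'−θ̇)/dt = (-0.232902191−-1.234177660)/0.048342 = 20.712330
  sinθ=-0.137223, cosθ=0.990540
  F = (M+m)·ẍ + m·l·cosθ·θ̈ − m·l·sinθ·θ̇² = -12.794460 + 0.838987 − -0.008547 = -11.946925
step 3→4:
  ẍ = (ẋ'−ẋ)/dt = (-0.060356505−0.690147975)/0.048342 = -15.524895
  θ̈ = (θ̇'−θ̇)/dt = (0.486911450−-0.232902191)/0.048342 = 14.890026
  sinθ=-0.196042, cosθ=0.980595
  F = (M+m)·ẍ + m·l·cosθ·θ̈ − m·l·sinθ·θ̇² = -9.913329 + 0.597090 − -0.000435 = -9.315804
step 4→5:
  ẍ = (ẋ'−ẋ)/dt = (0.160575051−-0.060356505)/0.048342 = 4.570178
  θ̈ = (θ̇'−θ̇)/dt = (0.135000794−0.486911450)/0.048342 = -7.279605
  sinθ=-0.207070, cosθ=0.978326
  F = (M+m)·ẍ + m·l·cosθ·θ̈ − m·l·sinθ·θ̇² = 2.918260 + -0.291236 − -0.002008 = 2.629031
step 5→6:
  ẍ = (ẋ'−ẋ)/dt = (0.139672813−0.160575051)/0.048342 = -0.432383
  θ̈ = (θ̇'−θ̇)/dt = (0.060320892−0.135000794)/0.048342 = -1.544824
  sinθ=-0.183987, cosθ=0.982929
  F = (M+m)·ẍ + m·l·cosθ·θ̈ − m·l·sinθ·θ̇² = -0.276095 + -0.062095 − -0.000137 = -0.338053
step 6→7:
  ẍ = (ẋ'−ẋ)/dt = (0.045549984−0.139672813)/0.048342 = -1.947020
  θ̈ = (θ̇'−θ̇)/dt = (0.069744998−0.060320892)/0.048342 = 0.194947
  sinθ=-0.177568, cosθ=0.984109
  F = (M+m)·ẍ + m·l·cosθ·θ̈ − m·l·sinθ·θ̇² = -1.243258 + 0.007845 − -0.000026 = -1.235386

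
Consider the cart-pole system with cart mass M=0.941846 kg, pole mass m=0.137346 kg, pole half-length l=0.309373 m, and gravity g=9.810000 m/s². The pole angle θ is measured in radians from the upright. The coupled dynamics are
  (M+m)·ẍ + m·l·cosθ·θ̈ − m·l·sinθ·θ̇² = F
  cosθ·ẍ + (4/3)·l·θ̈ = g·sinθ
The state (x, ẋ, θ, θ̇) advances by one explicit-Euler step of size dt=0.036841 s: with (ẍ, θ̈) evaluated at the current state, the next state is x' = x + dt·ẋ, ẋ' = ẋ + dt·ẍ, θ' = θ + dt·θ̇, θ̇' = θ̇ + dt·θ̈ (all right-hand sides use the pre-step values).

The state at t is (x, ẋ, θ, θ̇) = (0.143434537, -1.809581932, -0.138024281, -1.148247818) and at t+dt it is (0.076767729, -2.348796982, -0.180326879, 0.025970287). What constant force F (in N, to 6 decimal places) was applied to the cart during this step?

ẍ = (ẋ'−ẋ)/dt = (-2.348796982−-1.809581932)/0.036841 = -14.636276
θ̈ = (θ̇'−θ̇)/dt = (0.025970287−-1.148247818)/0.036841 = 31.872590
sinθ=-0.137586, cosθ=0.990490
F = (M+m)·ẍ + m·l·cosθ·θ̈ − m·l·sinθ·θ̇² = -15.795352 + 1.341423 − -0.007708 = -14.446221

F = -14.446221 N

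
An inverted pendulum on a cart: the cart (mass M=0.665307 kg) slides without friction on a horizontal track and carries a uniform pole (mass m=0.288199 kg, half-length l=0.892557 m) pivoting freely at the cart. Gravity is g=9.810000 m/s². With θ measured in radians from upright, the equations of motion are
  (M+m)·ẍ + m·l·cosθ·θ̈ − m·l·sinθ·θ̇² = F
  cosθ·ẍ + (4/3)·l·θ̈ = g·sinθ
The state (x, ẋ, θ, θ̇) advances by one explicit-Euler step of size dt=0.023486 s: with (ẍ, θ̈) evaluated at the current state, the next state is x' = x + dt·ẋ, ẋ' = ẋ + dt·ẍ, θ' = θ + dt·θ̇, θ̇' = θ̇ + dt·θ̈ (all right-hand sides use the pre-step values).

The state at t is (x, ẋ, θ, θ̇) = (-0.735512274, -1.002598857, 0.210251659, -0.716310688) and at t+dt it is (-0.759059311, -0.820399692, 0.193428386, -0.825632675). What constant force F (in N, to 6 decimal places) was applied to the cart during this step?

F = 6.198543 N

ẍ = (ẋ'−ẋ)/dt = (-0.820399692−-1.002598857)/0.023486 = 7.757778
θ̈ = (θ̇'−θ̇)/dt = (-0.825632675−-0.716310688)/0.023486 = -4.654773
sinθ=0.208706, cosθ=0.977978
F = (M+m)·ẍ + m·l·cosθ·θ̈ − m·l·sinθ·θ̇² = 7.397088 + -1.170998 − 0.027546 = 6.198543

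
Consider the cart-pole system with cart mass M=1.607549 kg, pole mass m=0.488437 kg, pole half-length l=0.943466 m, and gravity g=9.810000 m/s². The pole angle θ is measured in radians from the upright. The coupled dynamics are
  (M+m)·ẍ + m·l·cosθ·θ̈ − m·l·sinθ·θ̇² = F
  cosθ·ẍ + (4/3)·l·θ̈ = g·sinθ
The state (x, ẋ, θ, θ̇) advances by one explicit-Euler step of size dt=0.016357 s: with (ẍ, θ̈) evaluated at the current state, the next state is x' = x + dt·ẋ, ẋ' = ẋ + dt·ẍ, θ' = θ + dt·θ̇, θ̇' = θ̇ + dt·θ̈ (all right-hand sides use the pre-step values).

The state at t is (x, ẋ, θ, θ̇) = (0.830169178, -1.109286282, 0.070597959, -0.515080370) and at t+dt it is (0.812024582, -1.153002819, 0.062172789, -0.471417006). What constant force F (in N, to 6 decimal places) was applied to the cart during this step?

ẍ = (ẋ'−ẋ)/dt = (-1.153002819−-1.109286282)/0.016357 = -2.672650
θ̈ = (θ̇'−θ̇)/dt = (-0.471417006−-0.515080370)/0.016357 = 2.669399
sinθ=0.070539, cosθ=0.997509
F = (M+m)·ẍ + m·l·cosθ·θ̈ − m·l·sinθ·θ̇² = -5.601837 + 1.227058 − 0.008624 = -4.383403

F = -4.383403 N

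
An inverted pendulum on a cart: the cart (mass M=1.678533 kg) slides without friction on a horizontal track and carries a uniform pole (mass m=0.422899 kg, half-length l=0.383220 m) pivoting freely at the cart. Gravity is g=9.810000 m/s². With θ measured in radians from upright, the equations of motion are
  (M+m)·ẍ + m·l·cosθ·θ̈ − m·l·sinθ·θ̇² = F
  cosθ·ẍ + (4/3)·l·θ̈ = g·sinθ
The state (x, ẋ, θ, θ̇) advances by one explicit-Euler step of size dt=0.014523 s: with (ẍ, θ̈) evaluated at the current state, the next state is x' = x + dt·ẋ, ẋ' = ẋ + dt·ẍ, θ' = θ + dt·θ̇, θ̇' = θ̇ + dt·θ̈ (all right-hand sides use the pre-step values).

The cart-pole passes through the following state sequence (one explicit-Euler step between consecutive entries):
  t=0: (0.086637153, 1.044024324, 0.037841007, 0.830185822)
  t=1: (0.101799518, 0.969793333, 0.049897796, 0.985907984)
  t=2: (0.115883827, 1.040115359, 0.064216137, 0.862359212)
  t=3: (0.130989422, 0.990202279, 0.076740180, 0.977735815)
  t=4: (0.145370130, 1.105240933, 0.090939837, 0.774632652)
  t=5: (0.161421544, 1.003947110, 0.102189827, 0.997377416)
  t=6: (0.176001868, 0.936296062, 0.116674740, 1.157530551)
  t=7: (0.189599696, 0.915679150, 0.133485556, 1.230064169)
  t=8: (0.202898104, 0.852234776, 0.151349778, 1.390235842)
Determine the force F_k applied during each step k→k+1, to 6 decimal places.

step 0→1:
  ẍ = (ẋ'−ẋ)/dt = (0.969793333−1.044024324)/0.014523 = -5.111271
  θ̈ = (θ̇'−θ̇)/dt = (0.985907984−0.830185822)/0.014523 = 10.722451
  sinθ=0.037832, cosθ=0.999284
  F = (M+m)·ẍ + m·l·cosθ·θ̈ − m·l·sinθ·θ̇² = -10.740989 + 1.736472 − 0.004226 = -9.008742
step 1→2:
  ẍ = (ẋ'−ẋ)/dt = (1.040115359−0.969793333)/0.014523 = 4.842114
  θ̈ = (θ̇'−θ̇)/dt = (0.862359212−0.985907984)/0.014523 = -8.507111
  sinθ=0.049877, cosθ=0.998755
  F = (M+m)·ẍ + m·l·cosθ·θ̈ − m·l·sinθ·θ̇² = 10.175374 + -1.376975 − 0.007857 = 8.790542
step 2→3:
  ẍ = (ẋ'−ẋ)/dt = (0.990202279−1.040115359)/0.014523 = -3.436830
  θ̈ = (θ̇'−θ̇)/dt = (0.977735815−0.862359212)/0.014523 = 7.944406
  sinθ=0.064172, cosθ=0.997939
  F = (M+m)·ẍ + m·l·cosθ·θ̈ − m·l·sinθ·θ̇² = -7.222264 + 1.284843 − 0.007734 = -5.945155
step 3→4:
  ẍ = (ẋ'−ẋ)/dt = (1.105240933−0.990202279)/0.014523 = 7.921136
  θ̈ = (θ̇'−θ̇)/dt = (0.774632652−0.977735815)/0.014523 = -13.984932
  sinθ=0.076665, cosθ=0.997057
  F = (M+m)·ẍ + m·l·cosθ·θ̈ − m·l·sinθ·θ̇² = 16.645728 + -2.259775 − 0.011877 = 14.374076
step 4→5:
  ẍ = (ẋ'−ẋ)/dt = (1.003947110−1.105240933)/0.014523 = -6.974718
  θ̈ = (θ̇'−θ̇)/dt = (0.997377416−0.774632652)/0.014523 = 15.337380
  sinθ=0.090815, cosθ=0.995868
  F = (M+m)·ẍ + m·l·cosθ·θ̈ − m·l·sinθ·θ̇² = -14.656895 + 2.475356 − 0.008831 = -12.190370
step 5→6:
  ẍ = (ẋ'−ẋ)/dt = (0.936296062−1.003947110)/0.014523 = -4.658201
  θ̈ = (θ̇'−θ̇)/dt = (1.157530551−0.997377416)/0.014523 = 11.027552
  sinθ=0.102012, cosθ=0.994783
  F = (M+m)·ẍ + m·l·cosθ·θ̈ − m·l·sinθ·θ̇² = -9.788892 + 1.777839 − 0.016446 = -8.027499
step 6→7:
  ẍ = (ẋ'−ẋ)/dt = (0.915679150−0.936296062)/0.014523 = -1.419604
  θ̈ = (θ̇'−θ̇)/dt = (1.230064169−1.157530551)/0.014523 = 4.994396
  sinθ=0.116410, cosθ=0.993201
  F = (M+m)·ẍ + m·l·cosθ·θ̈ − m·l·sinθ·θ̇² = -2.983202 + 0.803906 − 0.025278 = -2.204574
step 7→8:
  ẍ = (ẋ'−ẋ)/dt = (0.852234776−0.915679150)/0.014523 = -4.368545
  θ̈ = (θ̇'−θ̇)/dt = (1.390235842−1.230064169)/0.014523 = 11.028828
  sinθ=0.133089, cosθ=0.991104
  F = (M+m)·ẍ + m·l·cosθ·θ̈ − m·l·sinθ·θ̇² = -9.180199 + 1.771469 − 0.032635 = -7.441366

F_0 = -9.008742 N
F_1 = 8.790542 N
F_2 = -5.945155 N
F_3 = 14.374076 N
F_4 = -12.190370 N
F_5 = -8.027499 N
F_6 = -2.204574 N
F_7 = -7.441366 N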